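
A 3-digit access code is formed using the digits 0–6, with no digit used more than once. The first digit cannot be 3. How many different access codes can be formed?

180

The first digit has 7−1 = 6 choices (anything except 3).
The remaining 2 digits are filled from the other 6 symbols without repetition: 6 × 5 = 30.
Total: 6 × 30 = 180.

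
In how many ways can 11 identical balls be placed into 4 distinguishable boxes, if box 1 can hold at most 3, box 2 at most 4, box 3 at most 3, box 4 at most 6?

By stars and bars, unrestricted non-negative solutions to x_1+…+x_4 = 11 number C(11+3,3) = 364.
Subtract solutions that violate a single cap (substitute x_i' = x_i − (cap_i+1)): x_1 ≥ 4 gives C(10,3) = 120; x_2 ≥ 5 gives C(9,3) = 84; x_3 ≥ 4 gives C(10,3) = 120; x_4 ≥ 7 gives C(7,3) = 35. Together 359.
Add back pairs where two caps are both exceeded: 10 + 20 + 1 + 10 + 0 + 1 = 42.
By inclusion–exclusion the count is 364 − 359 + 42 = 47.

47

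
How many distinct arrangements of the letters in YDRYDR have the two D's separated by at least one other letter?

There are 6!/(2!·2!·2!) = 90 arrangements of YDRYDR in total.
Arrangements with the D's together: treat DD as one letter, giving (5)!/(2!·2!) = 30.
Hence 90 − 30 = 60.

60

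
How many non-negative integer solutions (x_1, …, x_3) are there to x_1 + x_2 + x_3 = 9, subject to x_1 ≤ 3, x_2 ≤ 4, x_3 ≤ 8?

By stars and bars, unrestricted non-negative solutions to x_1+…+x_3 = 9 number C(9+2,2) = 55.
Subtract solutions that violate a single cap (substitute x_i' = x_i − (cap_i+1)): x_1 ≥ 4 gives C(7,2) = 21; x_2 ≥ 5 gives C(6,2) = 15; x_3 ≥ 9 gives C(2,2) = 1. Together 37.
Add back pairs where two caps are both exceeded: 1 + 0 + 0 = 1.
By inclusion–exclusion the count is 55 − 37 + 1 = 19.

19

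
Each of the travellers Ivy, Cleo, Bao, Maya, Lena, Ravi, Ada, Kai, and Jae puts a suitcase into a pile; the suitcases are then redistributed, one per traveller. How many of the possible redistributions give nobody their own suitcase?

Count assignments avoiding every fixed point. For any j of the 9 travellers fixed to their own suitcase, the other 9−j can be arranged in (9−j)! ways.
By inclusion–exclusion this is Σ_{j=0}^{9} (−1)^j C(9,j)·(9−j)!.
Computing: 362880 − 362880 + 181440 − 60480 + 15120 − 3024 + 504 − 72 + 9 − 1 = 133496.

133496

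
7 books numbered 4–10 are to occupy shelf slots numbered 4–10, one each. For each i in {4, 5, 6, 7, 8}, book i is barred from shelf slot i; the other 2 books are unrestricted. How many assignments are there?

2428

Let Aᵢ (for 4 ≤ i ≤ 8) be the placements that put book i in its forbidden shelf slot. Any j of these fix j positions, leaving (7−j)! ways to fill the rest, and there are C(5,j) ways to pick which j.
By inclusion–exclusion, the number of valid placements is Σ_{j=0}^{5} (−1)^j C(5,j)·(7−j)!.
Computing: 5040 − 3600 + 1200 − 240 + 30 − 2 = 2428.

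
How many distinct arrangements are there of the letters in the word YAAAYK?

60

The 6 letters of YAAAYK have repeats: A appearing 3 times and Y appearing twice.
The number of distinct arrangements is 6!/(3!·2!) = 720/12 = 60.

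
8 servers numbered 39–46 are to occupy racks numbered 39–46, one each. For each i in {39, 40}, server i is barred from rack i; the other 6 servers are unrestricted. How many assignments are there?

Let Aᵢ (for i ∈ {39, 40}) be the placements that put server i in its forbidden rack. Any j of these fix j positions, leaving (8−j)! ways to fill the rest, and there are C(2,j) ways to pick which j.
By inclusion–exclusion, the number of valid placements is Σ_{j=0}^{2} (−1)^j C(2,j)·(8−j)!.
Computing: 40320 − 10080 + 720 = 30960.

30960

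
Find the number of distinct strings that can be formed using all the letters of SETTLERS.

Letter multiplicities in SETTLERS: E×2, L×1, R×1, S×2, T×2.
Dividing 8! = 40320 by 2!·2!·2! = 8 for the repeated letters gives 5040.

5040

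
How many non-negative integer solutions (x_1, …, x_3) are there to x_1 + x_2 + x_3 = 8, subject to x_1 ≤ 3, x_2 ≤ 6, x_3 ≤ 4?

By stars and bars, unrestricted non-negative solutions to x_1+…+x_3 = 8 number C(8+2,2) = 45.
Subtract solutions that violate a single cap (substitute x_i' = x_i − (cap_i+1)): x_1 ≥ 4 gives C(6,2) = 15; x_2 ≥ 7 gives C(3,2) = 3; x_3 ≥ 5 gives C(5,2) = 10. Together 28.
No two caps can be exceeded simultaneously, so the pair terms are all 0.
By inclusion–exclusion the count is 45 − 28 + 0 = 17.

17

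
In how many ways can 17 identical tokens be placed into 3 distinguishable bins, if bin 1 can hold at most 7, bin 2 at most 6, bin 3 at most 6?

6

Ignoring the caps, the number of non-negative solutions to x_1+…+x_3 = 17 is C(19,2) = 171.
Subtract solutions that violate a single cap (substitute x_i' = x_i − (cap_i+1)): x_1 ≥ 8 gives C(11,2) = 55; x_2 ≥ 7 gives C(12,2) = 66; x_3 ≥ 7 gives C(12,2) = 66. Together 187.
Add back pairs where two caps are both exceeded: 6 + 6 + 10 = 22.
By inclusion–exclusion the count is 171 − 187 + 22 = 6.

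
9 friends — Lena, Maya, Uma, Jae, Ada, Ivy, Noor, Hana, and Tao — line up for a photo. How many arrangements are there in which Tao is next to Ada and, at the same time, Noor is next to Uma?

Treat {Tao,Ada} as one block (2 orders) and {Noor,Uma} as another (2 orders).
That leaves 7 units to arrange: 2 × 2 × 7! = 4 × 5040 = 20160.

20160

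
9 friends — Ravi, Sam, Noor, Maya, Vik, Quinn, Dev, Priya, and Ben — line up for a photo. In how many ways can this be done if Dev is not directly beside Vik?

There are 9! = 362880 arrangements in all. If Dev and Vik are adjacent, merging them into one block gives 2·(8)! = 80640 arrangements.
So 362880 − 80640 = 282240 arrangements keep them apart.

282240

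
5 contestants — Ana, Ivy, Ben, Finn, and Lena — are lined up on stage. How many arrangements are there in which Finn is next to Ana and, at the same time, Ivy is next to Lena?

24

Treat {Finn,Ana} as one block (2 orders) and {Ivy,Lena} as another (2 orders).
That leaves 3 units to arrange: 2 × 2 × 3! = 4 × 6 = 24.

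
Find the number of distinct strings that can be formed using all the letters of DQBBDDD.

Letter multiplicities in DQBBDDD: B×2, D×4, Q×1.
The number of distinct arrangements is 7!/(4!·2!) = 5040/48 = 105.

105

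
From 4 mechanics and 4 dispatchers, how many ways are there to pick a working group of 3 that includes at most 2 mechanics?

Split by how many mechanics are chosen (0 through 2).
Sum: C(4,0)·C(4,3) + C(4,1)·C(4,2) + C(4,2)·C(4,1) = 4 + 24 + 24 = 52.

52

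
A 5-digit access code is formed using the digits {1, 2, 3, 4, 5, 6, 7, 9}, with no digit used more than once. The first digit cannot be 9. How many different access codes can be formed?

5880

The first digit has 8−1 = 7 choices (anything except 9).
The remaining 4 digits are filled from the other 7 symbols without repetition: 7 × 6 × 5 × 4 = 840.
Total: 7 × 840 = 5880.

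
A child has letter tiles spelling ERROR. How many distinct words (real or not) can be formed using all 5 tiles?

ERROR has 5 letters with R appearing 3 times.
Dividing 5! = 120 by 3! = 6 for the repeated letters gives 20.

20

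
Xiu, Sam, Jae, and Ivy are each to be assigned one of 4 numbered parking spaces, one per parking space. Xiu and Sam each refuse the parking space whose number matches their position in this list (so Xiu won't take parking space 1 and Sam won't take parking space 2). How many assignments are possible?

Let Aᵢ (for i ∈ {1, 2}) be the placements that put person i in their forbidden parking space. Any j of these fix j positions, leaving (4−j)! ways to fill the rest, and there are C(2,j) ways to pick which j.
By inclusion–exclusion, the number of valid placements is Σ_{j=0}^{2} (−1)^j C(2,j)·(4−j)!.
Computing: 24 − 12 + 2 = 14.

14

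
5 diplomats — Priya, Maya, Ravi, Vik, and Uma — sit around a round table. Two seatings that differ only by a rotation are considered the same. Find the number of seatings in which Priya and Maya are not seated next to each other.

12

All circular seatings of 5 people number (4)! = 24.
Those with Priya next to Maya: fuse the pair into one unit and seat 4 units around a circle — 2·(3)! = 12.
Subtracting, 24 − 12 = 12.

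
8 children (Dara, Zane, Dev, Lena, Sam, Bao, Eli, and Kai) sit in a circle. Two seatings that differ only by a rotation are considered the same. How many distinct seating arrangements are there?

5040

Around a circle, 8 distinct people have 8!/8 = (7)! = 5040 rotationally distinct seatings.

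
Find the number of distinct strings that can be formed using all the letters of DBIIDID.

Letter multiplicities in DBIIDID: B×1, D×3, I×3.
Dividing 7! = 5040 by 3!·3! = 36 for the repeated letters gives 140.

140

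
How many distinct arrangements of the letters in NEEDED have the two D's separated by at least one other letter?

There are 6!/(3!·2!) = 60 arrangements of NEEDED in total.
If the two D's are adjacent, glue them into one block, leaving 5 items to arrange: (5)!/(3!) = 20 ways.
Subtracting, 60 − 20 = 40 arrangements keep the D's apart.

40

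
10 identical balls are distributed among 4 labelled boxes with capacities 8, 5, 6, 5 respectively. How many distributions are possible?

Ignoring the caps, the number of non-negative solutions to x_1+…+x_4 = 10 is C(13,3) = 286.
Subtract solutions that violate a single cap (substitute x_i' = x_i − (cap_i+1)): x_1 ≥ 9 gives C(4,3) = 4; x_2 ≥ 6 gives C(7,3) = 35; x_3 ≥ 7 gives C(6,3) = 20; x_4 ≥ 6 gives C(7,3) = 35. Together 94.
No two caps can be exceeded simultaneously, so the pair terms are all 0.
By inclusion–exclusion the count is 286 − 94 + 0 = 192.

192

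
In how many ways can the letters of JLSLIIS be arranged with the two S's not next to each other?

450

Total arrangements of JLSLIIS: 7!/(2!·2!·2!) = 630.
If the two S's are adjacent, glue them into one block, leaving 6 items to arrange: (6)!/(2!·2!) = 180 ways.
Subtracting, 630 − 180 = 450 arrangements keep the S's apart.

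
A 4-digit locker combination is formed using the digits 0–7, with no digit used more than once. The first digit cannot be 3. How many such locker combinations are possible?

1470

The first digit has 8−1 = 7 choices (anything except 3).
The remaining 3 digits are filled from the other 7 symbols without repetition: 7 × 6 × 5 = 210.
Total: 7 × 210 = 1470.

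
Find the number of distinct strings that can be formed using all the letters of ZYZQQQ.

The 6 letters of ZYZQQQ have repeats: Q appearing 3 times and Z appearing twice.
The number of distinct arrangements is 6!/(3!·2!) = 720/12 = 60.

60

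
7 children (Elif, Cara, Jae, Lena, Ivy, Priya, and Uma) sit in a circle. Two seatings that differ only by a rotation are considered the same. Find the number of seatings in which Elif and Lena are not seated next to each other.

All circular seatings of 7 people number (6)! = 720.
Those with Elif next to Lena: fuse the pair into one unit and seat 6 units around a circle — 2·(5)! = 240.
Subtracting, 720 − 240 = 480.

480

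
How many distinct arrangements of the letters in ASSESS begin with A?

5

With the first slot taken by A, it remains to arrange the other 5 letters (SSESS).
Those 5 letters have S appearing 4 times, giving (5)!/(4!) = 5.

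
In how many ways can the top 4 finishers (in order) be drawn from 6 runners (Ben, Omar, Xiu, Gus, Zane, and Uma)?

360

This is an ordered selection of 4 from 6: P(6,4).
That gives 6 × 5 × 4 × 3 = 360.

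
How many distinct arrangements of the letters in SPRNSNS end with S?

Fix S in the last position and arrange the remaining 6 letters.
Those 6 letters have N appearing twice and S appearing twice, giving (6)!/(2!·2!) = 180.

180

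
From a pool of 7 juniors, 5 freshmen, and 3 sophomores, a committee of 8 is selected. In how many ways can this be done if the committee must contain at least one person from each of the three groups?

Total 8-person selections from all 15: C(15,8) = 6435.
Subtract selections that omit an entire group: no juniors → C(8,8) = 1; no freshmen → C(10,8) = 45; no sophomores → C(12,8) = 495.
Add back selections omitting two groups (i.e. drawn from a single group): C(7,8) + C(5,8) + C(3,8) = 0.
By inclusion–exclusion: 6435 − 541 + 0 = 5894.

5894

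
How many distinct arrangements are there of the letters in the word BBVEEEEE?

168

Letter multiplicities in BBVEEEEE: B×2, E×5, V×1.
So there are 8! / (5!·2!) = 168 distinguishable arrangements.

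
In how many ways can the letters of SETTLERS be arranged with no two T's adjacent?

Total arrangements of SETTLERS: 8!/(2!·2!·2!) = 5040.
If the two T's are adjacent, glue them into one block, leaving 7 items to arrange: (7)!/(2!·2!) = 1260 ways.
Hence 5040 − 1260 = 3780.

3780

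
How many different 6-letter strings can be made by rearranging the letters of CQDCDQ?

CQDCDQ has 6 letters with C appearing twice, D appearing twice, and Q appearing twice.
Dividing 6! = 720 by 2!·2!·2! = 8 for the repeated letters gives 90.

90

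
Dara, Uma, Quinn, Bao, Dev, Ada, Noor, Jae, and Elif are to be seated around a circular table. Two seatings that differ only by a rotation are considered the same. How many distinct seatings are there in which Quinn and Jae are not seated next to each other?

30240

Without the restriction there are (8)! = 40320 seatings.
Those with Quinn next to Jae: fuse the pair into one unit and seat 8 units around a circle — 2·(7)! = 10080.
Subtracting, 40320 − 10080 = 30240.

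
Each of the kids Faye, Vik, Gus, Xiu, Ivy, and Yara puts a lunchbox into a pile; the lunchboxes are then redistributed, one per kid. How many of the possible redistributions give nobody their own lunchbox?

265

This is the derangement count D_6: permutations of 6 items with no fixed point.
By inclusion–exclusion this is Σ_{j=0}^{6} (−1)^j C(6,j)·(6−j)!.
Computing: 720 − 720 + 360 − 120 + 30 − 6 + 1 = 265.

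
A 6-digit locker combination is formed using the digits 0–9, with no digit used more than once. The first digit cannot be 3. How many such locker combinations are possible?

136080

The first digit has 10−1 = 9 choices (anything except 3).
The remaining 5 digits are filled from the other 9 symbols without repetition: 9 × 8 × 7 × 6 × 5 = 15120.
Total: 9 × 15120 = 136080.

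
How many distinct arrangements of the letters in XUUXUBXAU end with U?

With the last slot taken by U, it remains to arrange the other 8 letters (XUXUBXAU).
Those 8 letters have U appearing 3 times and X appearing 3 times, giving (8)!/(3!·3!) = 1120.

1120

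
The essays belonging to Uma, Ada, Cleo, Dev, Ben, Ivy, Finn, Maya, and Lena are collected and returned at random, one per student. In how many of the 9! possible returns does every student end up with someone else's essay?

Let Aᵢ be the assignments in which student i gets their own essay. We want the size of the complement of A₁∪…∪A_9.
By inclusion–exclusion this is Σ_{j=0}^{9} (−1)^j C(9,j)·(9−j)!.
Computing: 362880 − 362880 + 181440 − 60480 + 15120 − 3024 + 504 − 72 + 9 − 1 = 133496.

133496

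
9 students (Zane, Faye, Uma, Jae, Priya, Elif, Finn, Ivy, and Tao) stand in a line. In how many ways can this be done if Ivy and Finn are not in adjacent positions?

Of the 9! = 362880 arrangements, those with Ivy and Finn adjacent number 2 × 8! = 80640 (treat the pair as a block with 2 internal orders).
So 362880 − 80640 = 282240 arrangements keep them apart.

282240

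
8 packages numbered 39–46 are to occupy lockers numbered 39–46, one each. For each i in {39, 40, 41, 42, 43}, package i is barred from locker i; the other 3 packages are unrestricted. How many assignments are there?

21234

Let Aᵢ (for 39 ≤ i ≤ 43) be the placements that put package i in its forbidden locker. Any j of these fix j positions, leaving (8−j)! ways to fill the rest, and there are C(5,j) ways to pick which j.
By inclusion–exclusion, the number of valid placements is Σ_{j=0}^{5} (−1)^j C(5,j)·(8−j)!.
Computing: 40320 − 25200 + 7200 − 1200 + 120 − 6 = 21234.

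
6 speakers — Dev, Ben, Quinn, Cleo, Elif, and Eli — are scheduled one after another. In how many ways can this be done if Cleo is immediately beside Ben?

240

Place the 4 others and the Cleo-Ben pair as 5 objects in a line; the pair has 2 internal arrangements.
That gives 2 × 5! = 2 × 120 = 240.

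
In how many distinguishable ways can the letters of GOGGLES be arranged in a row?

The 7 letters of GOGGLES have repeats: G appearing 3 times.
The number of distinct arrangements is 7!/(3!) = 5040/6 = 840.

840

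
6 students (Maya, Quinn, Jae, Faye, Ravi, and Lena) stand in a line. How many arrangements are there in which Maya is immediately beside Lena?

240

Place the 4 others and the Maya-Lena pair as 5 objects in a line; the pair has 2 internal arrangements.
That gives 2 × 5! = 2 × 120 = 240.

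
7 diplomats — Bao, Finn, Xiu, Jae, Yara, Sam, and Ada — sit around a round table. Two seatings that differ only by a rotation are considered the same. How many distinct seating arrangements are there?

720

Seat Bao anywhere (absorbing the rotational symmetry), then permute the other 6: (6)! = 720.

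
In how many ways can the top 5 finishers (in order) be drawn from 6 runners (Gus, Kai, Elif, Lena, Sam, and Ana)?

720

This is an ordered selection of 5 from 6: P(6,5).
That gives 6 × 5 × 4 × 3 × 2 = 720.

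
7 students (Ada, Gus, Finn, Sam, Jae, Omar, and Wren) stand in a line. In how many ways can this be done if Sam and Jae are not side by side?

3600

Of the 7! = 5040 arrangements, those with Sam and Jae adjacent number 2 × 6! = 1440 (treat the pair as a block with 2 internal orders).
Complementary counting: 5040 − 1440 = 3600.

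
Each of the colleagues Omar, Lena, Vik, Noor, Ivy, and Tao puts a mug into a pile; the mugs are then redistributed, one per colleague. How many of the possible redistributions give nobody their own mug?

Count assignments avoiding every fixed point. For any j of the 6 colleagues fixed to their own mug, the other 6−j can be arranged in (6−j)! ways.
By inclusion–exclusion this is Σ_{j=0}^{6} (−1)^j C(6,j)·(6−j)!.
Computing: 720 − 720 + 360 − 120 + 30 − 6 + 1 = 265.

265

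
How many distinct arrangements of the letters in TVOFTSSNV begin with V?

With the first slot taken by V, it remains to arrange the other 8 letters (TOFTSSNV).
Those 8 letters have S appearing twice and T appearing twice, giving (8)!/(2!·2!) = 10080.

10080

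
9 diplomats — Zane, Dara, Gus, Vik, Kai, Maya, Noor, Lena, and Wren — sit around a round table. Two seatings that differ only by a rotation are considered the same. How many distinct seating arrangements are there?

40320

Around a circle, 9 distinct people have 9!/9 = (8)! = 40320 rotationally distinct seatings.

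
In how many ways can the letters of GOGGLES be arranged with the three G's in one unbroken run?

Treat the 3 copies of G as a single block. The multiset to arrange is then {GGG, E, L, O, S}, 5 items in all.
All 5 items are distinct, so there are (5)! = 120 arrangements.

120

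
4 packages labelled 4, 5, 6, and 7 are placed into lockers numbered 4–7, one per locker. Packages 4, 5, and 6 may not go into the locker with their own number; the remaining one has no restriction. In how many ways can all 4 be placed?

11

Let Aᵢ (for i ∈ {4, 5, 6}) be the placements that put package i in its forbidden locker. Any j of these fix j positions, leaving (4−j)! ways to fill the rest, and there are C(3,j) ways to pick which j.
By inclusion–exclusion, the number of valid placements is Σ_{j=0}^{3} (−1)^j C(3,j)·(4−j)!.
Computing: 24 − 18 + 6 − 1 = 11.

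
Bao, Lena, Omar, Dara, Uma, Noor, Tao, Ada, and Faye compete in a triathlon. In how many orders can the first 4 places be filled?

There are 9 choices for 1st place, 8 for 2nd, and so on down to 6 for position 4.
That gives 9 × 8 × 7 × 6 = 3024.

3024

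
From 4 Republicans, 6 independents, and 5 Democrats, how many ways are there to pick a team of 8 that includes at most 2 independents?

1485

Split by how many independents are chosen (0 through 2).
Sum: C(6,0)·C(9,8) + C(6,1)·C(9,7) + C(6,2)·C(9,6) = 9 + 216 + 1260 = 1485.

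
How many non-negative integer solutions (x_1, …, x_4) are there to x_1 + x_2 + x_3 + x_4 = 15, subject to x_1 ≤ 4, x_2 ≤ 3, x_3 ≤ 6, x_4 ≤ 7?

Without the upper bounds there are C(18,3) = 816 ways to split 15 among 4 variables.
Subtract solutions that violate a single cap (substitute x_i' = x_i − (cap_i+1)): x_1 ≥ 5 gives C(13,3) = 286; x_2 ≥ 4 gives C(14,3) = 364; x_3 ≥ 7 gives C(11,3) = 165; x_4 ≥ 8 gives C(10,3) = 120. Together 935.
Add back pairs where two caps are both exceeded: 84 + 20 + 10 + 35 + 20 + 1 = 170.
By inclusion–exclusion the count is 816 − 935 + 170 = 51.

51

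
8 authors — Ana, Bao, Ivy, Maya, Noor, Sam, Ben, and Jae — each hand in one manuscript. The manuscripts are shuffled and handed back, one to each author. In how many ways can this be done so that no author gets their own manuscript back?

This is the derangement count D_8: permutations of 8 items with no fixed point.
By inclusion–exclusion this is Σ_{j=0}^{8} (−1)^j C(8,j)·(8−j)!.
Computing: 40320 − 40320 + 20160 − 6720 + 1680 − 336 + 56 − 8 + 1 = 14833.

14833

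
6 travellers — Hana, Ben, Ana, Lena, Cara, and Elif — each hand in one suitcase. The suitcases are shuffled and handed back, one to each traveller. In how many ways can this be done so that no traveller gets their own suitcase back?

This is the derangement count D_6: permutations of 6 items with no fixed point.
By inclusion–exclusion this is Σ_{j=0}^{6} (−1)^j C(6,j)·(6−j)!.
Computing: 720 − 720 + 360 − 120 + 30 − 6 + 1 = 265.

265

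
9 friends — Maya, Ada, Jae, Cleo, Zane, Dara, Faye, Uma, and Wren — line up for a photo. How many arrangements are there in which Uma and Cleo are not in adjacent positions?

Of the 9! = 362880 arrangements, those with Uma and Cleo adjacent number 2 × 8! = 80640 (treat the pair as a block with 2 internal orders).
So 362880 − 80640 = 282240 arrangements keep them apart.

282240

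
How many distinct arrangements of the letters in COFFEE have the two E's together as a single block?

Treat the 2 copies of E as a single block. The multiset to arrange is then {EE, C, F, F, O}, 5 items in all.
That gives (5)!/(2!) = 60 arrangements.

60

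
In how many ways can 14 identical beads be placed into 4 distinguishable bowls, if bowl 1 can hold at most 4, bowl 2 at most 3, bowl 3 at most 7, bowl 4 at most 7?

By stars and bars, unrestricted non-negative solutions to x_1+…+x_4 = 14 number C(14+3,3) = 680.
Subtract solutions that violate a single cap (substitute x_i' = x_i − (cap_i+1)): x_1 ≥ 5 gives C(12,3) = 220; x_2 ≥ 4 gives C(13,3) = 286; x_3 ≥ 8 gives C(9,3) = 84; x_4 ≥ 8 gives C(9,3) = 84. Together 674.
Add back pairs where two caps are both exceeded: 56 + 4 + 4 + 10 + 10 + 0 = 84.
By inclusion–exclusion the count is 680 − 674 + 84 = 90.

90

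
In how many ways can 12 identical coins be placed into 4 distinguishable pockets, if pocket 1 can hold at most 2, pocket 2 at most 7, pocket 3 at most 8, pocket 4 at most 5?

121

Without the upper bounds there are C(15,3) = 455 ways to split 12 among 4 pockets.
Subtract solutions that violate a single cap (substitute x_i' = x_i − (cap_i+1)): x_1 ≥ 3 gives C(12,3) = 220; x_2 ≥ 8 gives C(7,3) = 35; x_3 ≥ 9 gives C(6,3) = 20; x_4 ≥ 6 gives C(9,3) = 84. Together 359.
Add back pairs where two caps are both exceeded: 4 + 1 + 20 + 0 + 0 + 0 = 25.
By inclusion–exclusion the count is 455 − 359 + 25 = 121.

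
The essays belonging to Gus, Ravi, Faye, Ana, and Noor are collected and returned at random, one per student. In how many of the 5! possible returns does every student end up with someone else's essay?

44

This is the derangement count D_5: permutations of 5 items with no fixed point.
By inclusion–exclusion this is Σ_{j=0}^{5} (−1)^j C(5,j)·(5−j)!.
Computing: 120 − 120 + 60 − 20 + 5 − 1 = 44.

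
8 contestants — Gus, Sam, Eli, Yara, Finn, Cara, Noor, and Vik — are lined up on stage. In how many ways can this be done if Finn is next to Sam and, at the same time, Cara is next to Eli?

2880

Treat {Finn,Sam} as one block (2 orders) and {Cara,Eli} as another (2 orders).
That leaves 6 units to arrange: 2 × 2 × 6! = 4 × 720 = 2880.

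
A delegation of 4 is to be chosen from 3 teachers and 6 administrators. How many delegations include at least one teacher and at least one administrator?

111

Total 4-person selections from all 9: C(9,4) = 126.
Selections missing a whole group: no teachers → C(6,4) = 15; no administrators → C(3,4) = 0.
Both groups omitted at once is impossible, so 126 − 15 = 111.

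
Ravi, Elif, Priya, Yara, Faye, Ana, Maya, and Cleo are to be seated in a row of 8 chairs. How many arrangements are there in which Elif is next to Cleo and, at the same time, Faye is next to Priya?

2880

Treat {Elif,Cleo} as one block (2 orders) and {Faye,Priya} as another (2 orders).
That leaves 6 units to arrange: 2 × 2 × 6! = 4 × 720 = 2880.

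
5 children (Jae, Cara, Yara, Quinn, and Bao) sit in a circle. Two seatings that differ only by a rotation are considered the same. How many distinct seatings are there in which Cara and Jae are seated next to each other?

Treat {Cara, Jae} as one unit (2 internal orders) and seat the resulting 4 units around the table: (3)! circular arrangements.
So 2 × (3)! = 2 × 6 = 12.

12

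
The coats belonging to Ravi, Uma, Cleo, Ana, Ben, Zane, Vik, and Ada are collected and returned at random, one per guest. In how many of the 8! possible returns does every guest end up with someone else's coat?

Count assignments avoiding every fixed point. For any j of the 8 guests fixed to their own coat, the other 8−j can be arranged in (8−j)! ways.
By inclusion–exclusion this is Σ_{j=0}^{8} (−1)^j C(8,j)·(8−j)!.
Computing: 40320 − 40320 + 20160 − 6720 + 1680 − 336 + 56 − 8 + 1 = 14833.

14833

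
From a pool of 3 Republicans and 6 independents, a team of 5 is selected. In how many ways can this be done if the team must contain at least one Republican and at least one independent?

Total 5-person selections from all 9: C(9,5) = 126.
Selections missing a whole group: no Republicans → C(6,5) = 6; no independents → C(3,5) = 0.
Both groups omitted at once is impossible, so 126 − 6 = 120.

120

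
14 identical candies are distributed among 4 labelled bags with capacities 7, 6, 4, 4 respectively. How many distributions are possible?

Without the upper bounds there are C(17,3) = 680 ways to split 14 among 4 bags.
Subtract solutions that violate a single cap (substitute x_i' = x_i − (cap_i+1)): x_1 ≥ 8 gives C(9,3) = 84; x_2 ≥ 7 gives C(10,3) = 120; x_3 ≥ 5 gives C(12,3) = 220; x_4 ≥ 5 gives C(12,3) = 220. Together 644.
Add back pairs where two caps are both exceeded: 0 + 4 + 4 + 10 + 10 + 35 = 63.
By inclusion–exclusion the count is 680 − 644 + 63 = 99.

99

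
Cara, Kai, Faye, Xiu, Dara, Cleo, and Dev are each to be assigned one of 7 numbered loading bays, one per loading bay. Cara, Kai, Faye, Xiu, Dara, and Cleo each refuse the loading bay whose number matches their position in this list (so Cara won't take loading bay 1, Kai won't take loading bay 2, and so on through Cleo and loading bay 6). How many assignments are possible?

Let Aᵢ (for 1 ≤ i ≤ 6) be the placements that put person i in their forbidden loading bay. Any j of these fix j positions, leaving (7−j)! ways to fill the rest, and there are C(6,j) ways to pick which j.
By inclusion–exclusion, the number of valid placements is Σ_{j=0}^{6} (−1)^j C(6,j)·(7−j)!.
Computing: 5040 − 4320 + 1800 − 480 + 90 − 12 + 1 = 2119.

2119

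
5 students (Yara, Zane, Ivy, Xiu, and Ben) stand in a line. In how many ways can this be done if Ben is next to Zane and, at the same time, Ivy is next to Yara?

Treat {Ben,Zane} as one block (2 orders) and {Ivy,Yara} as another (2 orders).
That leaves 3 units to arrange: 2 × 2 × 3! = 4 × 6 = 24.

24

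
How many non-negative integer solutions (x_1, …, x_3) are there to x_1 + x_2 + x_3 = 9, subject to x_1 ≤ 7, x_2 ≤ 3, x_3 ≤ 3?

Ignoring the caps, the number of non-negative solutions to x_1+…+x_3 = 9 is C(11,2) = 55.
Subtract solutions that violate a single cap (substitute x_i' = x_i − (cap_i+1)): x_1 ≥ 8 gives C(3,2) = 3; x_2 ≥ 4 gives C(7,2) = 21; x_3 ≥ 4 gives C(7,2) = 21. Together 45.
Add back pairs where two caps are both exceeded: 0 + 0 + 3 = 3.
By inclusion–exclusion the count is 55 − 45 + 3 = 13.

13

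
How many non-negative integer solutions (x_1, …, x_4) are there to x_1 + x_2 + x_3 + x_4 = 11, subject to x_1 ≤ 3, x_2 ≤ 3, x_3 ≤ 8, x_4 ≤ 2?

38

By stars and bars, unrestricted non-negative solutions to x_1+…+x_4 = 11 number C(11+3,3) = 364.
Subtract solutions that violate a single cap (substitute x_i' = x_i − (cap_i+1)): x_1 ≥ 4 gives C(10,3) = 120; x_2 ≥ 4 gives C(10,3) = 120; x_3 ≥ 9 gives C(5,3) = 10; x_4 ≥ 3 gives C(11,3) = 165. Together 415.
Add back pairs where two caps are both exceeded: 20 + 0 + 35 + 0 + 35 + 0 = 90.
Subtract triples: 0 + 1 + 0 + 0 = 1.
By inclusion–exclusion the count is 364 − 415 + 90 − 1 = 38.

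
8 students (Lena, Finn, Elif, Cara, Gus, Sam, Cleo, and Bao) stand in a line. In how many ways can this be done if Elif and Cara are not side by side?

Of the 8! = 40320 arrangements, those with Elif and Cara adjacent number 2 × 7! = 10080 (treat the pair as a block with 2 internal orders).
Complementary counting: 40320 − 10080 = 30240.

30240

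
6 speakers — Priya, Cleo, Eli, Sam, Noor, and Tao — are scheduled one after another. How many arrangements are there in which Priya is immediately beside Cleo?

240

Treat {Priya, Cleo} as a single unit. There are 5 units to order, and the pair itself can be ordered 2 ways.
That gives 2 × 5! = 2 × 120 = 240.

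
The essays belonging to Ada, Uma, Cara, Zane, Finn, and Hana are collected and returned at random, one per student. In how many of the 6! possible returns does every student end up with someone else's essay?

Let Aᵢ be the assignments in which student i gets their own essay. We want the size of the complement of A₁∪…∪A_6.
By inclusion–exclusion this is Σ_{j=0}^{6} (−1)^j C(6,j)·(6−j)!.
Computing: 720 − 720 + 360 − 120 + 30 − 6 + 1 = 265.

265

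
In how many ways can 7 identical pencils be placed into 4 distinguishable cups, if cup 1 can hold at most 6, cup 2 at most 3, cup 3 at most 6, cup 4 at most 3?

78

Ignoring the caps, the number of non-negative solutions to x_1+…+x_4 = 7 is C(10,3) = 120.
Subtract solutions that violate a single cap (substitute x_i' = x_i − (cap_i+1)): x_1 ≥ 7 gives C(3,3) = 1; x_2 ≥ 4 gives C(6,3) = 20; x_3 ≥ 7 gives C(3,3) = 1; x_4 ≥ 4 gives C(6,3) = 20. Together 42.
No two caps can be exceeded simultaneously, so the pair terms are all 0.
By inclusion–exclusion the count is 120 − 42 + 0 = 78.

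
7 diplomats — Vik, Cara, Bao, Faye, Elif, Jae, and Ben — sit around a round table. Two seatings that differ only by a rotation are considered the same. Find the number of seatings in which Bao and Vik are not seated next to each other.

480

Without the restriction there are (6)! = 720 seatings.
Seatings with Bao beside Vik: treat them as a block with 2 internal orders, giving 2 × (5)! = 240.
Subtracting, 720 − 240 = 480.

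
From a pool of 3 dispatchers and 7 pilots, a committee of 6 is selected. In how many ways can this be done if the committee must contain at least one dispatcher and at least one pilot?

Unrestricted: C(10,6) = 210 ways to pick any 6 of the 10.
Subtract selections that omit an entire group: no dispatchers → C(7,6) = 7; no pilots → C(3,6) = 0.
Both groups omitted at once is impossible, so 210 − 7 = 203.

203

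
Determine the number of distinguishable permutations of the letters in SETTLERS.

5040

The 8 letters of SETTLERS have repeats: E appearing twice, S appearing twice, and T appearing twice.
Dividing 8! = 40320 by 2!·2!·2! = 8 for the repeated letters gives 5040.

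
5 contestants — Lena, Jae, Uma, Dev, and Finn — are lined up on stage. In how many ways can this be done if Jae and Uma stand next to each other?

48

Place the 3 others and the Jae-Uma pair as 4 objects in a line; the pair has 2 internal arrangements.
That gives 2 × 4! = 2 × 24 = 48.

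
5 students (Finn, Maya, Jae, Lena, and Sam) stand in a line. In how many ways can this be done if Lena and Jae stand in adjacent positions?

Treat {Lena, Jae} as a single unit. There are 4 units to order, and the pair itself can be ordered 2 ways.
That gives 2 × 4! = 2 × 24 = 48.

48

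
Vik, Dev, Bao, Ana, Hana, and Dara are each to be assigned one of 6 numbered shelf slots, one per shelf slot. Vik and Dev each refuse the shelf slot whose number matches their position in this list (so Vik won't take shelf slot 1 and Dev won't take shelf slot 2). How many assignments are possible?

504

Let Aᵢ (for i ∈ {1, 2}) be the placements that put person i in their forbidden shelf slot. Any j of these fix j positions, leaving (6−j)! ways to fill the rest, and there are C(2,j) ways to pick which j.
By inclusion–exclusion, the number of valid placements is Σ_{j=0}^{2} (−1)^j C(2,j)·(6−j)!.
Computing: 720 − 240 + 24 = 504.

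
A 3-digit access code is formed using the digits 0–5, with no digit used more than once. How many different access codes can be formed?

This is a permutation of 3 out of 6: P(6,3) = 6!/3!.
That product is 6 × 5 × 4 = 120.

120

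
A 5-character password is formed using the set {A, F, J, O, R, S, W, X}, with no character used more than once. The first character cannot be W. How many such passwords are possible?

5880

The first character has 8−1 = 7 choices (anything except W).
The remaining 4 characters are filled from the other 7 symbols without repetition: 7 × 6 × 5 × 4 = 840.
Total: 7 × 840 = 5880.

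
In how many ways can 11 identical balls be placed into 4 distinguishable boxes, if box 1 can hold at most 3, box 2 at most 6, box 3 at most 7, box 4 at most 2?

65

By stars and bars, unrestricted non-negative solutions to x_1+…+x_4 = 11 number C(11+3,3) = 364.
Subtract solutions that violate a single cap (substitute x_i' = x_i − (cap_i+1)): x_1 ≥ 4 gives C(10,3) = 120; x_2 ≥ 7 gives C(7,3) = 35; x_3 ≥ 8 gives C(6,3) = 20; x_4 ≥ 3 gives C(11,3) = 165. Together 340.
Add back pairs where two caps are both exceeded: 1 + 0 + 35 + 0 + 4 + 1 = 41.
By inclusion–exclusion the count is 364 − 340 + 41 = 65.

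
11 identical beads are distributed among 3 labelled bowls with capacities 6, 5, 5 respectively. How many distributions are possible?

21

Without the upper bounds there are C(13,2) = 78 ways to split 11 among 3 bowls.
Subtract solutions that violate a single cap (substitute x_i' = x_i − (cap_i+1)): x_1 ≥ 7 gives C(6,2) = 15; x_2 ≥ 6 gives C(7,2) = 21; x_3 ≥ 6 gives C(7,2) = 21. Together 57.
No two caps can be exceeded simultaneously, so the pair terms are all 0.
By inclusion–exclusion the count is 78 − 57 + 0 = 21.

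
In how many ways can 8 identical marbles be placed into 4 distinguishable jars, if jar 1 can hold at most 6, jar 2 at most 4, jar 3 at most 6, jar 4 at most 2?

82

Ignoring the caps, the number of non-negative solutions to x_1+…+x_4 = 8 is C(11,3) = 165.
Subtract solutions that violate a single cap (substitute x_i' = x_i − (cap_i+1)): x_1 ≥ 7 gives C(4,3) = 4; x_2 ≥ 5 gives C(6,3) = 20; x_3 ≥ 7 gives C(4,3) = 4; x_4 ≥ 3 gives C(8,3) = 56. Together 84.
Add back pairs where two caps are both exceeded: 0 + 0 + 0 + 0 + 1 + 0 = 1.
By inclusion–exclusion the count is 165 − 84 + 1 = 82.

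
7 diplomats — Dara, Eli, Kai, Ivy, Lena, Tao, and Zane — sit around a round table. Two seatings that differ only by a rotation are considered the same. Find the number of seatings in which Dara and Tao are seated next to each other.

240

Glue Dara and Tao into a block (2 internal orders). Seating 6 units around a circle gives (5)! arrangements.
So 2 × (5)! = 2 × 120 = 240.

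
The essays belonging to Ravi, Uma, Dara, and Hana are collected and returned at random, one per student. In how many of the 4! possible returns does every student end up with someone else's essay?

9

Let Aᵢ be the assignments in which student i gets their own essay. We want the size of the complement of A₁∪…∪A_4.
By inclusion–exclusion this is Σ_{j=0}^{4} (−1)^j C(4,j)·(4−j)!.
Computing: 24 − 24 + 12 − 4 + 1 = 9.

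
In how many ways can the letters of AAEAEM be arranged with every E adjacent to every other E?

20

Treat the 2 copies of E as a single block. The multiset to arrange is then {EE, A, A, A, M}, 5 items in all.
That gives (5)!/(3!) = 20 arrangements.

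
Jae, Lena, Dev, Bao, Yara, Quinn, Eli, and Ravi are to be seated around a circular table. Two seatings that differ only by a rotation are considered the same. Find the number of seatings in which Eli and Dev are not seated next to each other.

All circular seatings of 8 people number (7)! = 5040.
Those with Eli next to Dev: fuse the pair into one unit and seat 7 units around a circle — 2·(6)! = 1440.
Subtracting, 5040 − 1440 = 3600.

3600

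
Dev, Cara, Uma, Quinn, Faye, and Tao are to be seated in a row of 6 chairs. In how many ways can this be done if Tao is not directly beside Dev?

Of the 6! = 720 arrangements, those with Tao and Dev adjacent number 2 × 5! = 240 (treat the pair as a block with 2 internal orders).
Complementary counting: 720 − 240 = 480.

480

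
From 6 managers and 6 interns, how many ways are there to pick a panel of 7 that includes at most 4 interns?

Split by how many interns are chosen (0 through 4).
Sum: C(6,0)·C(6,7) + C(6,1)·C(6,6) + C(6,2)·C(6,5) + C(6,3)·C(6,4) + C(6,4)·C(6,3) = 0 + 6 + 90 + 300 + 300 = 696.

696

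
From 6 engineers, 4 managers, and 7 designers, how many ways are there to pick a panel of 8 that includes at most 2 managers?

18447

Split by how many managers are chosen (0 through 2).
Sum: C(4,0)·C(13,8) + C(4,1)·C(13,7) + C(4,2)·C(13,6) = 1287 + 6864 + 10296 = 18447.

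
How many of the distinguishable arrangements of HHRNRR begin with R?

Fix R in the first position and arrange the remaining 5 letters.
Those 5 letters have H appearing twice and R appearing twice, giving (5)!/(2!·2!) = 30.

30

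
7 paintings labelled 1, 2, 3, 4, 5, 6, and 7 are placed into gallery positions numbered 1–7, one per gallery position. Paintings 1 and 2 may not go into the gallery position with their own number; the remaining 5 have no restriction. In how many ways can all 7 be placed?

Let Aᵢ (for i ∈ {1, 2}) be the placements that put painting i in its forbidden gallery position. Any j of these fix j positions, leaving (7−j)! ways to fill the rest, and there are C(2,j) ways to pick which j.
By inclusion–exclusion, the number of valid placements is Σ_{j=0}^{2} (−1)^j C(2,j)·(7−j)!.
Computing: 5040 − 1440 + 120 = 3720.

3720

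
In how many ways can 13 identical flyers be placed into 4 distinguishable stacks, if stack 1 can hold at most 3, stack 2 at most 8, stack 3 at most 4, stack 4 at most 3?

47

Ignoring the caps, the number of non-negative solutions to x_1+…+x_4 = 13 is C(16,3) = 560.
Subtract solutions that violate a single cap (substitute x_i' = x_i − (cap_i+1)): x_1 ≥ 4 gives C(12,3) = 220; x_2 ≥ 9 gives C(7,3) = 35; x_3 ≥ 5 gives C(11,3) = 165; x_4 ≥ 4 gives C(12,3) = 220. Together 640.
Add back pairs where two caps are both exceeded: 1 + 35 + 56 + 0 + 1 + 35 = 128.
Subtract triples: 0 + 0 + 1 + 0 = 1.
By inclusion–exclusion the count is 560 − 640 + 128 − 1 = 47.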